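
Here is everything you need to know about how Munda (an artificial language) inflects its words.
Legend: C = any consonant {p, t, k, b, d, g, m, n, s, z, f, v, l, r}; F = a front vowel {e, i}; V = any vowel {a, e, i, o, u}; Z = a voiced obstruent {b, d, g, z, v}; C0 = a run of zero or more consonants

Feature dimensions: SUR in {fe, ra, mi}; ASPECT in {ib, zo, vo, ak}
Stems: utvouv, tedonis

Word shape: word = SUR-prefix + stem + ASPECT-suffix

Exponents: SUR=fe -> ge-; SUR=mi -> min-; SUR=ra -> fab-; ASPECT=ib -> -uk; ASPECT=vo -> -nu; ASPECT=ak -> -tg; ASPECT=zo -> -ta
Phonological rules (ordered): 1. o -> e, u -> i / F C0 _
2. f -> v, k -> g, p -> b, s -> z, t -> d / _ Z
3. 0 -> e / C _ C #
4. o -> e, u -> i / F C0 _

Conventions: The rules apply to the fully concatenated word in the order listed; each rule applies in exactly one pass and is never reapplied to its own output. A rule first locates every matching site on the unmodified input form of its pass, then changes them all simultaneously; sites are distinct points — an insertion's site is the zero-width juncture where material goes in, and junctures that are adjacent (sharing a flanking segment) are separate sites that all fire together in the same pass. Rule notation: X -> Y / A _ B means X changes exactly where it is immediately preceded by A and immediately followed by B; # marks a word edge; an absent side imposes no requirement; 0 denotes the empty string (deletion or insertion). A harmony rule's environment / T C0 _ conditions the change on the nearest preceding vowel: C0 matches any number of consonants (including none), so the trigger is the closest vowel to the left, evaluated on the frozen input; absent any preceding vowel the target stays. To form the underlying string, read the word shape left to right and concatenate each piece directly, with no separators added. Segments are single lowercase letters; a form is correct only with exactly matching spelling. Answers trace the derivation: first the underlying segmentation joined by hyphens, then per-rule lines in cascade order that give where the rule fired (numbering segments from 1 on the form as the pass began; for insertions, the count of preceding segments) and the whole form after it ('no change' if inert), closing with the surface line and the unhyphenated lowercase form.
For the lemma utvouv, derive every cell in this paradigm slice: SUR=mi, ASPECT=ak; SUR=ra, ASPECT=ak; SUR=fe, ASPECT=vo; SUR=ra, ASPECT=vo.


cell SUR=mi, ASPECT=ak:
underlying: min-utvouv-tg
1. o -> e, u -> i / F C0 _: fires at position(s) 4: minitvouvtg
2. f -> v, k -> g, p -> b, s -> z, t -> d / _ Z: fires at position(s) 5, 10: minidvouvdg
3. 0 -> e / C _ C #: inserts after position(s) 10: minidvouvdeg
4. o -> e, u -> i / F C0 _: fires at position(s) 7: minidveuvdeg
surface: minidveuvdeg

cell SUR=ra, ASPECT=ak:
underlying: fab-utvouv-tg
1. o -> e, u -> i / F C0 _: no change
2. f -> v, k -> g, p -> b, s -> z, t -> d / _ Z: fires at position(s) 5, 10: fabudvouvdg
3. 0 -> e / C _ C #: inserts after position(s) 10: fabudvouvdeg
4. o -> e, u -> i / F C0 _: no change
surface: fabudvouvdeg

cell SUR=fe, ASPECT=vo:
underlying: ge-utvouv-nu
1. o -> e, u -> i / F C0 _: fires at position(s) 3: geitvouvnu
2. f -> v, k -> g, p -> b, s -> z, t -> d / _ Z: fires at position(s) 4: geidvouvnu
3. 0 -> e / C _ C #: no change
4. o -> e, u -> i / F C0 _: fires at position(s) 6: geidveuvnu
surface: geidveuvnu

cell SUR=ra, ASPECT=vo:
underlying: fab-utvouv-nu
1. o -> e, u -> i / F C0 _: no change
2. f -> v, k -> g, p -> b, s -> z, t -> d / _ Z: fires at position(s) 5: fabudvouvnu
3. 0 -> e / C _ C #: no change
4. o -> e, u -> i / F C0 _: no change
surface: fabudvouvnu


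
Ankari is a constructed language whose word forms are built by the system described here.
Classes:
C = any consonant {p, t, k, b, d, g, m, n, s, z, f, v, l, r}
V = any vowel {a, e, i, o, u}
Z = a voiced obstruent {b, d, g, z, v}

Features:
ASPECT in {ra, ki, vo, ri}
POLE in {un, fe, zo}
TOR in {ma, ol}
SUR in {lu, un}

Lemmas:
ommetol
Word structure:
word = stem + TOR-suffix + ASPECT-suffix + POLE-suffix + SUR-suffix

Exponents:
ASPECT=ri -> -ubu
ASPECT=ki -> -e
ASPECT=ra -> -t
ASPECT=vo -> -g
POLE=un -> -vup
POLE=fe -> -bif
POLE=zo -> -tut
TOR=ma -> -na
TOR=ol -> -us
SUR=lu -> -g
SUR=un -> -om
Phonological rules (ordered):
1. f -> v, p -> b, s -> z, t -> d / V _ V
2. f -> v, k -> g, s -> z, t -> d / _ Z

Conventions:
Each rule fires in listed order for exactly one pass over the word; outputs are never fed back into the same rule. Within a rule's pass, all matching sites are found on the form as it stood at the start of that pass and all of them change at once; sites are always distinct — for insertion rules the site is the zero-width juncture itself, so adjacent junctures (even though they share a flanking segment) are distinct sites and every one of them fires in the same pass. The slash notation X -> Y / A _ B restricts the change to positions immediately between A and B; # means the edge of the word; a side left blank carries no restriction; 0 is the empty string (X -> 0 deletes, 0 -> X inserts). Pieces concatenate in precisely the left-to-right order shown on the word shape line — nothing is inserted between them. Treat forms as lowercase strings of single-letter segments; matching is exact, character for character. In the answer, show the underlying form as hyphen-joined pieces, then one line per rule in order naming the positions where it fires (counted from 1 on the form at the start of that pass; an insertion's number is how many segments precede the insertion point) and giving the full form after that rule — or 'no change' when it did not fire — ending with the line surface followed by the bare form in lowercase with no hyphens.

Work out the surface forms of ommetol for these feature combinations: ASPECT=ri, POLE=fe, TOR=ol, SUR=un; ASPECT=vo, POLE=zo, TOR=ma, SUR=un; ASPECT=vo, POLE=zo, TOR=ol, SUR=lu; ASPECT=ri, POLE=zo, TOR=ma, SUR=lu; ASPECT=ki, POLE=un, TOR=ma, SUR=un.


cell ASPECT=ri, POLE=fe, TOR=ol, SUR=un:
underlying: ommetol-us-ubu-bif-om
1. f -> v, p -> b, s -> z, t -> d / V _ V: fires at position(s) 5, 9, 15: ommedoluzububivom
2. f -> v, k -> g, s -> z, t -> d / _ Z: no change
surface: ommedoluzububivom

cell ASPECT=vo, POLE=zo, TOR=ma, SUR=un:
underlying: ommetol-na-g-tut-om
1. f -> v, p -> b, s -> z, t -> d / V _ V: fires at position(s) 5, 13: ommedolnagtudom
2. f -> v, k -> g, s -> z, t -> d / _ Z: no change
surface: ommedolnagtudom

cell ASPECT=vo, POLE=zo, TOR=ol, SUR=lu:
underlying: ommetol-us-g-tut-g
1. f -> v, p -> b, s -> z, t -> d / V _ V: fires at position(s) 5: ommedolusgtutg
2. f -> v, k -> g, s -> z, t -> d / _ Z: fires at position(s) 9, 13: ommedoluzgtudg
surface: ommedoluzgtudg

cell ASPECT=ri, POLE=zo, TOR=ma, SUR=lu:
underlying: ommetol-na-ubu-tut-g
1. f -> v, p -> b, s -> z, t -> d / V _ V: fires at position(s) 5, 13: ommedolnaubudutg
2. f -> v, k -> g, s -> z, t -> d / _ Z: fires at position(s) 15: ommedolnaubududg
surface: ommedolnaubududg

cell ASPECT=ki, POLE=un, TOR=ma, SUR=un:
underlying: ommetol-na-e-vup-om
1. f -> v, p -> b, s -> z, t -> d / V _ V: fires at position(s) 5, 13: ommedolnaevubom
2. f -> v, k -> g, s -> z, t -> d / _ Z: no change
surface: ommedolnaevubom


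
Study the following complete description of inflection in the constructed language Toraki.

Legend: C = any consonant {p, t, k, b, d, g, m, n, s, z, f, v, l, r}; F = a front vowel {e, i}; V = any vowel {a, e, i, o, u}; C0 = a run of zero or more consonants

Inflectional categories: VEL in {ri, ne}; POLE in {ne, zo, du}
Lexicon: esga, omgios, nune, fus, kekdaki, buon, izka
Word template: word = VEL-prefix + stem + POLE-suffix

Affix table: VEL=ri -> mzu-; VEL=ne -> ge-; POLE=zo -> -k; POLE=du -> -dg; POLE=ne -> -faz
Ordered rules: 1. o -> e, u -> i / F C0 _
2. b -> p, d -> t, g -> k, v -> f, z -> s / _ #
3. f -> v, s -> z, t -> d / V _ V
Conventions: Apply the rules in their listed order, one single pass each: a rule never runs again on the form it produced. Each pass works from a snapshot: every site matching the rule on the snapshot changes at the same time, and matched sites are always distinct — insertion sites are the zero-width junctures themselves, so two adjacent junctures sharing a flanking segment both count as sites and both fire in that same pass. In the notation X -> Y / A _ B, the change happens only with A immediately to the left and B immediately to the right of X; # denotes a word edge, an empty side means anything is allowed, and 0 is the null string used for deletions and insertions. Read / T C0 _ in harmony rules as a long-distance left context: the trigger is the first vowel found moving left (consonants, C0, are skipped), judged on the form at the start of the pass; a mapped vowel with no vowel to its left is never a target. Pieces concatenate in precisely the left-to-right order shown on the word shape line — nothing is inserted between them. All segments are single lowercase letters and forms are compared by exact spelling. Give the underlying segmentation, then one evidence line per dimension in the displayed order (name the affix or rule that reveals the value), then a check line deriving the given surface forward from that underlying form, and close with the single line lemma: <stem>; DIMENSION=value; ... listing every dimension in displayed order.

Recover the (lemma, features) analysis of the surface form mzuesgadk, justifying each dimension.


underlying: mzu-esga-dg
VEL=ri - signalled by the affix mzu-
POLE=du - signalled by the affix -dg
check: mzuesgadg -> mzuesgadg -> mzuesgadk -> mzuesgadk
lemma: esga; VEL=ri; POLE=du


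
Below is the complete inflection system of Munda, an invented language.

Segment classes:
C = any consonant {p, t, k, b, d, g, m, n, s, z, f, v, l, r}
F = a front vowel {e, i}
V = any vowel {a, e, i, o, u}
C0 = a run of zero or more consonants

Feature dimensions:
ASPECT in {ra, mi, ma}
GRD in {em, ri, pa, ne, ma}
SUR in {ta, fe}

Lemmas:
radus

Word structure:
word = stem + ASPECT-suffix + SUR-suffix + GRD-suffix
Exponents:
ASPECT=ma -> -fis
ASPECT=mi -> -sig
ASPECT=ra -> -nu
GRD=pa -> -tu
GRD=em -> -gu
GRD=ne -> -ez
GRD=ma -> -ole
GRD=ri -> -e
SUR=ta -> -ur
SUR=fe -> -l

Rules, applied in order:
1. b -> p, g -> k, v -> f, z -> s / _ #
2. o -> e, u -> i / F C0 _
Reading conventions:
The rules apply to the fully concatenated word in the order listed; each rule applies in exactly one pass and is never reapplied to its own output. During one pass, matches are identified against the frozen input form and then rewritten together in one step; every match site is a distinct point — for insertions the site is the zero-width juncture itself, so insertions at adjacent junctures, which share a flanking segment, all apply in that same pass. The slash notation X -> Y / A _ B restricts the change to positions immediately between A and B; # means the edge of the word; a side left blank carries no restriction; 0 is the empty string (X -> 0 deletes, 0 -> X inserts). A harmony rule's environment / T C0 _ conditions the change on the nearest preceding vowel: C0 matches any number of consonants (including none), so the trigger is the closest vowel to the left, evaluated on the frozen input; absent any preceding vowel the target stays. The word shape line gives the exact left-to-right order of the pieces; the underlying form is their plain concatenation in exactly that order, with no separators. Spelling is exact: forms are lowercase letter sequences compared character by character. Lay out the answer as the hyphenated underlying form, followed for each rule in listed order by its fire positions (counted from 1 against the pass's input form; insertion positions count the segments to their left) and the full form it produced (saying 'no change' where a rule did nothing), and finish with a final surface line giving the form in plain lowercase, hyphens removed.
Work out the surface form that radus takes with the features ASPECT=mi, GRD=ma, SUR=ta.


underlying: radus-sig-ur-ole
1. b -> p, g -> k, v -> f, z -> s / _ #: no change
2. o -> e, u -> i / F C0 _: fires at position(s) 9: radussigirole
surface: radussigirole


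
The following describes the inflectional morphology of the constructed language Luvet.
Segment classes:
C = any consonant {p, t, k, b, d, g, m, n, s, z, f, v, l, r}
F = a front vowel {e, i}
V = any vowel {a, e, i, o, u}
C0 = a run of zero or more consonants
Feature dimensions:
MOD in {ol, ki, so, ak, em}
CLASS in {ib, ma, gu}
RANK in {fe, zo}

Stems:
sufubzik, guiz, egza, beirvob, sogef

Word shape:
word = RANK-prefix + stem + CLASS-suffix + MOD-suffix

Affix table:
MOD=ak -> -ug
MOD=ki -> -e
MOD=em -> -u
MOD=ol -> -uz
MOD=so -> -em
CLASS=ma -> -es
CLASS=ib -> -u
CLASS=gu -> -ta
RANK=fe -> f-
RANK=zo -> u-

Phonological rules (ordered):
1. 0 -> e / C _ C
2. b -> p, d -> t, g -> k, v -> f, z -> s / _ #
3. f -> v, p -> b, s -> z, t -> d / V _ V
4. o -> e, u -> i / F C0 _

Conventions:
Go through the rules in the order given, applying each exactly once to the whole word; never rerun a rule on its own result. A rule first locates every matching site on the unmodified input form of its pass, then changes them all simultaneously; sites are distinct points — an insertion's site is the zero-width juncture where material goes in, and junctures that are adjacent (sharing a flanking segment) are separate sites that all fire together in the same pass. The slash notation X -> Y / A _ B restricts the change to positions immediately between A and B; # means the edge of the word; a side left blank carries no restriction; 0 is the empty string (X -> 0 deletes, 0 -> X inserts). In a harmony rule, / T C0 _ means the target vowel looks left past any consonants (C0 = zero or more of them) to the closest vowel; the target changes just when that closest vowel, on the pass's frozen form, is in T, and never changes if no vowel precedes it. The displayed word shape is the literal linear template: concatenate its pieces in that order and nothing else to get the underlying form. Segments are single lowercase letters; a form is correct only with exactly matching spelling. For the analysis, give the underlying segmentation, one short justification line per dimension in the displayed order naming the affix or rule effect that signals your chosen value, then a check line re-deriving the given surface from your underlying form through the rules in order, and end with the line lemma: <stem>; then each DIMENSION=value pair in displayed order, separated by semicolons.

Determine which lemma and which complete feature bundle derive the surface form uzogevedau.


underlying: u-sogef-ta-u
MOD=em - signalled by the affix -u
CLASS=gu - signalled by the affix -ta
RANK=zo - signalled by the affix u-
check: usogeftau -> usogefetau -> usogefetau -> uzogevedau -> uzogevedau
lemma: sogef; MOD=em; CLASS=gu; RANK=zo


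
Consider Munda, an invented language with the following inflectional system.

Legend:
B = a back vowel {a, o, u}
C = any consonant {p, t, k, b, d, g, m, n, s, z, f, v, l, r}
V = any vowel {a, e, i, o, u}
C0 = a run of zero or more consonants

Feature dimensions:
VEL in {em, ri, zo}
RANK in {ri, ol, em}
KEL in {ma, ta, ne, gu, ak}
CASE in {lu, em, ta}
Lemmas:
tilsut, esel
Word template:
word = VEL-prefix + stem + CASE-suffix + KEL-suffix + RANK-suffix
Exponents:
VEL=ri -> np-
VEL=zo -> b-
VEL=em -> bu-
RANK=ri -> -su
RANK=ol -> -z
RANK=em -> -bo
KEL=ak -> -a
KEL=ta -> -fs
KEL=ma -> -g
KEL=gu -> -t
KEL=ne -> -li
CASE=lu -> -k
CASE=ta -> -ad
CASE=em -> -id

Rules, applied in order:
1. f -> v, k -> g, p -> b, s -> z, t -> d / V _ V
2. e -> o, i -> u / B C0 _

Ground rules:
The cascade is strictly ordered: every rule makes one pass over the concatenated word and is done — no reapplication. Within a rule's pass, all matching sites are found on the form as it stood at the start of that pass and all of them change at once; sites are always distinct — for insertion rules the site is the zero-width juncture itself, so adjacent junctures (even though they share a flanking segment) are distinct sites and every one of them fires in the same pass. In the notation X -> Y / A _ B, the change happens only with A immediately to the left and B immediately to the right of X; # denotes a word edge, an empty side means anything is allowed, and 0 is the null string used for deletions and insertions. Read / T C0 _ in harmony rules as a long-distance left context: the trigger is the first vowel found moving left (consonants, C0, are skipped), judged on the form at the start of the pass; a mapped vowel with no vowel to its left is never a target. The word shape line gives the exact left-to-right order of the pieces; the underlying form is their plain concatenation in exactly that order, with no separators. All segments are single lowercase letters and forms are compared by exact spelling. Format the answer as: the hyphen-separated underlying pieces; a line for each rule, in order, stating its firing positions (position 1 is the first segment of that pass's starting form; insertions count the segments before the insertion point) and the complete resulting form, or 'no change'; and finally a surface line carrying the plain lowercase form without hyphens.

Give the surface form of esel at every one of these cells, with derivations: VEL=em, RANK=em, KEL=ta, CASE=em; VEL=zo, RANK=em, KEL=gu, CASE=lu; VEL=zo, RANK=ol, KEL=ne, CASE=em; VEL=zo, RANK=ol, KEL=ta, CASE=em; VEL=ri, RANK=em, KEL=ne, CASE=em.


cell VEL=em, RANK=em, KEL=ta, CASE=em:
underlying: bu-esel-id-fs-bo
1. f -> v, k -> g, p -> b, s -> z, t -> d / V _ V: fires at position(s) 4: buezelidfsbo
2. e -> o, i -> u / B C0 _: fires at position(s) 3: buozelidfsbo
surface: buozelidfsbo

cell VEL=zo, RANK=em, KEL=gu, CASE=lu:
underlying: b-esel-k-t-bo
1. f -> v, k -> g, p -> b, s -> z, t -> d / V _ V: fires at position(s) 3: bezelktbo
2. e -> o, i -> u / B C0 _: no change
surface: bezelktbo

cell VEL=zo, RANK=ol, KEL=ne, CASE=em:
underlying: b-esel-id-li-z
1. f -> v, k -> g, p -> b, s -> z, t -> d / V _ V: fires at position(s) 3: bezelidliz
2. e -> o, i -> u / B C0 _: no change
surface: bezelidliz

cell VEL=zo, RANK=ol, KEL=ta, CASE=em:
underlying: b-esel-id-fs-z
1. f -> v, k -> g, p -> b, s -> z, t -> d / V _ V: fires at position(s) 3: bezelidfsz
2. e -> o, i -> u / B C0 _: no change
surface: bezelidfsz

cell VEL=ri, RANK=em, KEL=ne, CASE=em:
underlying: np-esel-id-li-bo
1. f -> v, k -> g, p -> b, s -> z, t -> d / V _ V: fires at position(s) 4: npezelidlibo
2. e -> o, i -> u / B C0 _: no change
surface: npezelidlibo


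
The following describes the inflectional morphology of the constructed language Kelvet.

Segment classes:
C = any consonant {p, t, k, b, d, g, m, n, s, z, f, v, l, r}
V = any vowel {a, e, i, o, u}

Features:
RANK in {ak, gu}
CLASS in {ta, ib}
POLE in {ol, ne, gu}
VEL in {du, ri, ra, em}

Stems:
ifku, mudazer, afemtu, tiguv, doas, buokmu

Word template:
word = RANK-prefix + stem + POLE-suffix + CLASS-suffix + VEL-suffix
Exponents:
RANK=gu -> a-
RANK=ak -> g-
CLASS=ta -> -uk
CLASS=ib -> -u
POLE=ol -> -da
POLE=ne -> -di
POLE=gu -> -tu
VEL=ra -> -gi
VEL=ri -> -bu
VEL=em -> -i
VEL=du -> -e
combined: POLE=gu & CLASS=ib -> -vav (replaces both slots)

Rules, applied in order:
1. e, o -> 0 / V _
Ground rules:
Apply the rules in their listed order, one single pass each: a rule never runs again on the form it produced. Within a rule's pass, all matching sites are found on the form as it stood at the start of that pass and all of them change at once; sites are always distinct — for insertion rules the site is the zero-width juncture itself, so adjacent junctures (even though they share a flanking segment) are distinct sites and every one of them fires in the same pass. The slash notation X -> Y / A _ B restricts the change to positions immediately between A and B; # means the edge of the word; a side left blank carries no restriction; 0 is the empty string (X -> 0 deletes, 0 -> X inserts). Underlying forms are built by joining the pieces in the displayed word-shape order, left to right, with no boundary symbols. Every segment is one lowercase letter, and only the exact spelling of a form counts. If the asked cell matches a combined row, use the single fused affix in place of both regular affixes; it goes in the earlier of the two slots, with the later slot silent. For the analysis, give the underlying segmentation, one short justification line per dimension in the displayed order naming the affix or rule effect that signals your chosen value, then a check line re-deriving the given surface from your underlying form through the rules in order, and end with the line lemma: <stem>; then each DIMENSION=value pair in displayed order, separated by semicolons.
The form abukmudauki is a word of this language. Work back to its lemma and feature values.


underlying: a-buokmu-da-uk-i
RANK=gu - signalled by the affix a-
CLASS=ta - signalled by the affix -uk
POLE=ol - signalled by the affix -da
VEL=em - signalled by the affix -i
check: abuokmudauki -> abukmudauki
lemma: buokmu; RANK=gu; CLASS=ta; POLE=ol; VEL=em


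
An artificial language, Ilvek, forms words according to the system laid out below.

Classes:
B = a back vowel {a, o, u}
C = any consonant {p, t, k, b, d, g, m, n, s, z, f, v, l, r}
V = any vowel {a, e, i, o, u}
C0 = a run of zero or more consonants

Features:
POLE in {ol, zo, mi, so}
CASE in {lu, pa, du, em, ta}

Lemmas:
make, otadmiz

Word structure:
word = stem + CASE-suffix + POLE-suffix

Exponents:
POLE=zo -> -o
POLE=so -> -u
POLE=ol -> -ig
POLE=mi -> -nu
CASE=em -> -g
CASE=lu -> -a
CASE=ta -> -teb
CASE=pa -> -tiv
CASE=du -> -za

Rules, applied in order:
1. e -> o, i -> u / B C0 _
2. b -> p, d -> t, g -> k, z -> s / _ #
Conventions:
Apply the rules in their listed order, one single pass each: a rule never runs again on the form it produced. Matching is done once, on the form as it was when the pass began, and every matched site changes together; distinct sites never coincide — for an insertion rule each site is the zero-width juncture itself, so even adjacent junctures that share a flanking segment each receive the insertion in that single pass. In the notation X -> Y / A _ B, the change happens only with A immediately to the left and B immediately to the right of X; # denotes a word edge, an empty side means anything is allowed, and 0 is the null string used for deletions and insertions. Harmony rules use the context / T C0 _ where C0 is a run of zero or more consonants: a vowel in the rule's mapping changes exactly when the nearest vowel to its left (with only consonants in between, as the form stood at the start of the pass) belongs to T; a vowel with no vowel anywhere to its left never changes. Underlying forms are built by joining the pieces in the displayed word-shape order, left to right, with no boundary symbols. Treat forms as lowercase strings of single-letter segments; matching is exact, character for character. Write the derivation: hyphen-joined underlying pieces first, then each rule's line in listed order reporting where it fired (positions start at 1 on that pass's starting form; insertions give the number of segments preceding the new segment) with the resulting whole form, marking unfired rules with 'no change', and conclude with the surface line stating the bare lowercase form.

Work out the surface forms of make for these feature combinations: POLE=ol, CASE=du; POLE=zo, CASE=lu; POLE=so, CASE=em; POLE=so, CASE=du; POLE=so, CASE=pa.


cell POLE=ol, CASE=du:
underlying: make-za-ig
1. e -> o, i -> u / B C0 _: fires at position(s) 4, 7: makozaug
2. b -> p, d -> t, g -> k, z -> s / _ #: fires at position(s) 8: makozauk
surface: makozauk

cell POLE=zo, CASE=lu:
underlying: make-a-o
1. e -> o, i -> u / B C0 _: fires at position(s) 4: makoao
2. b -> p, d -> t, g -> k, z -> s / _ #: no change
surface: makoao

cell POLE=so, CASE=em:
underlying: make-g-u
1. e -> o, i -> u / B C0 _: fires at position(s) 4: makogu
2. b -> p, d -> t, g -> k, z -> s / _ #: no change
surface: makogu

cell POLE=so, CASE=du:
underlying: make-za-u
1. e -> o, i -> u / B C0 _: fires at position(s) 4: makozau
2. b -> p, d -> t, g -> k, z -> s / _ #: no change
surface: makozau

cell POLE=so, CASE=pa:
underlying: make-tiv-u
1. e -> o, i -> u / B C0 _: fires at position(s) 4: makotivu
2. b -> p, d -> t, g -> k, z -> s / _ #: no change
surface: makotivu


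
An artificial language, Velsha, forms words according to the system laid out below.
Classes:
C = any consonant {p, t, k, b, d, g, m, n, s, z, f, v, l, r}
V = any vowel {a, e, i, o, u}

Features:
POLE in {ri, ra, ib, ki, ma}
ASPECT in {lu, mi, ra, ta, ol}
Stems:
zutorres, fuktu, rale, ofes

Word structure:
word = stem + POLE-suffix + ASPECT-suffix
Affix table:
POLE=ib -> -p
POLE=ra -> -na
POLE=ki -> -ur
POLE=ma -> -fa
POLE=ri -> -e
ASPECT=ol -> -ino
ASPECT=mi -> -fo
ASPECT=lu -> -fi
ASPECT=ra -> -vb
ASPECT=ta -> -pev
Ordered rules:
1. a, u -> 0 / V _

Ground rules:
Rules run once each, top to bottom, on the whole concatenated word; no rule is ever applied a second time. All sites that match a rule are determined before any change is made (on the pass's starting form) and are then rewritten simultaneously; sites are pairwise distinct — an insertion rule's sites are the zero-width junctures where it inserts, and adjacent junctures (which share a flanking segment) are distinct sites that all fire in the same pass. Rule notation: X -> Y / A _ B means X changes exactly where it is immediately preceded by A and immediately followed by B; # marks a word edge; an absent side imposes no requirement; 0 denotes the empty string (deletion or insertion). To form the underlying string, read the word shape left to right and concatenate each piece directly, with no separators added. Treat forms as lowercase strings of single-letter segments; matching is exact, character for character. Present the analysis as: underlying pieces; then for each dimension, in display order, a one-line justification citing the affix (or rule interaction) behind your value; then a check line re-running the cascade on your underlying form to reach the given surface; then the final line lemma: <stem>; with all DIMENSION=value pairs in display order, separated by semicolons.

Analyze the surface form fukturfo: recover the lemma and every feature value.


underlying: fuktu-ur-fo
POLE=ki - signalled by the affix -ur
ASPECT=mi - signalled by the affix -fo
check: fuktuurfo -> fukturfo
lemma: fuktu; POLE=ki; ASPECT=mi


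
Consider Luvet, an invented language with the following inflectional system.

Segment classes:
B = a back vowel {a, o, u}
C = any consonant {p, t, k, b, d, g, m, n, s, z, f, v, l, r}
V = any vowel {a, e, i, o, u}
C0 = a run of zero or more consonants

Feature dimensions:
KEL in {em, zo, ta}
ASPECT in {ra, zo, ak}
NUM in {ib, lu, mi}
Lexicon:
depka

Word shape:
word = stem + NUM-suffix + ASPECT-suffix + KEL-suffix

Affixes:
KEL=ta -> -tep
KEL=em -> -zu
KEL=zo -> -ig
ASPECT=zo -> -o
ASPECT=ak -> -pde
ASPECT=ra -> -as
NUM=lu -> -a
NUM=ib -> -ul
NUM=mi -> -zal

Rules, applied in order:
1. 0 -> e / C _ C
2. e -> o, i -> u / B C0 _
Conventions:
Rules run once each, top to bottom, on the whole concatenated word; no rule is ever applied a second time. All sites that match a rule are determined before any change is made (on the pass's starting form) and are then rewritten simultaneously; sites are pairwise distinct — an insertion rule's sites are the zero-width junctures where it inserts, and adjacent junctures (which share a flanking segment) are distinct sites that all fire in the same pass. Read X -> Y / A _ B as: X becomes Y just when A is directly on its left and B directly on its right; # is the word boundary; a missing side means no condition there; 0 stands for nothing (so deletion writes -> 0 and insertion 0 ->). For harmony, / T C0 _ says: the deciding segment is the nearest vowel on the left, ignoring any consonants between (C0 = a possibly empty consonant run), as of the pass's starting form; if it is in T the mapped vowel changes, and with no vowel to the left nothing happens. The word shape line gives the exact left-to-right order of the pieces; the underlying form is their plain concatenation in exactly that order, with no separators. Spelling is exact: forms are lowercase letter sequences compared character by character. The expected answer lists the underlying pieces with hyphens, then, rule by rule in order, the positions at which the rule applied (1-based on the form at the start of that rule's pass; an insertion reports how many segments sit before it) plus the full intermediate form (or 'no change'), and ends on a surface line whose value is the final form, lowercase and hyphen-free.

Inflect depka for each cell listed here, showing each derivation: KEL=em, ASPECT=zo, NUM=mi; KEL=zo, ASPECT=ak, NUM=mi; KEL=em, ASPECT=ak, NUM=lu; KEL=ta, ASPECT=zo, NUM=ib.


cell KEL=em, ASPECT=zo, NUM=mi:
underlying: depka-zal-o-zu
1. 0 -> e / C _ C: inserts after position(s) 3: depekazalozu
2. e -> o, i -> u / B C0 _: no change
surface: depekazalozu

cell KEL=zo, ASPECT=ak, NUM=mi:
underlying: depka-zal-pde-ig
1. 0 -> e / C _ C: inserts after position(s) 3, 8, 9: depekazalepedeig
2. e -> o, i -> u / B C0 _: fires at position(s) 10: depekazalopedeig
surface: depekazalopedeig

cell KEL=em, ASPECT=ak, NUM=lu:
underlying: depka-a-pde-zu
1. 0 -> e / C _ C: inserts after position(s) 3, 7: depekaapedezu
2. e -> o, i -> u / B C0 _: fires at position(s) 9: depekaapodezu
surface: depekaapodezu

cell KEL=ta, ASPECT=zo, NUM=ib:
underlying: depka-ul-o-tep
1. 0 -> e / C _ C: inserts after position(s) 3: depekaulotep
2. e -> o, i -> u / B C0 _: fires at position(s) 11: depekaulotop
surface: depekaulotop


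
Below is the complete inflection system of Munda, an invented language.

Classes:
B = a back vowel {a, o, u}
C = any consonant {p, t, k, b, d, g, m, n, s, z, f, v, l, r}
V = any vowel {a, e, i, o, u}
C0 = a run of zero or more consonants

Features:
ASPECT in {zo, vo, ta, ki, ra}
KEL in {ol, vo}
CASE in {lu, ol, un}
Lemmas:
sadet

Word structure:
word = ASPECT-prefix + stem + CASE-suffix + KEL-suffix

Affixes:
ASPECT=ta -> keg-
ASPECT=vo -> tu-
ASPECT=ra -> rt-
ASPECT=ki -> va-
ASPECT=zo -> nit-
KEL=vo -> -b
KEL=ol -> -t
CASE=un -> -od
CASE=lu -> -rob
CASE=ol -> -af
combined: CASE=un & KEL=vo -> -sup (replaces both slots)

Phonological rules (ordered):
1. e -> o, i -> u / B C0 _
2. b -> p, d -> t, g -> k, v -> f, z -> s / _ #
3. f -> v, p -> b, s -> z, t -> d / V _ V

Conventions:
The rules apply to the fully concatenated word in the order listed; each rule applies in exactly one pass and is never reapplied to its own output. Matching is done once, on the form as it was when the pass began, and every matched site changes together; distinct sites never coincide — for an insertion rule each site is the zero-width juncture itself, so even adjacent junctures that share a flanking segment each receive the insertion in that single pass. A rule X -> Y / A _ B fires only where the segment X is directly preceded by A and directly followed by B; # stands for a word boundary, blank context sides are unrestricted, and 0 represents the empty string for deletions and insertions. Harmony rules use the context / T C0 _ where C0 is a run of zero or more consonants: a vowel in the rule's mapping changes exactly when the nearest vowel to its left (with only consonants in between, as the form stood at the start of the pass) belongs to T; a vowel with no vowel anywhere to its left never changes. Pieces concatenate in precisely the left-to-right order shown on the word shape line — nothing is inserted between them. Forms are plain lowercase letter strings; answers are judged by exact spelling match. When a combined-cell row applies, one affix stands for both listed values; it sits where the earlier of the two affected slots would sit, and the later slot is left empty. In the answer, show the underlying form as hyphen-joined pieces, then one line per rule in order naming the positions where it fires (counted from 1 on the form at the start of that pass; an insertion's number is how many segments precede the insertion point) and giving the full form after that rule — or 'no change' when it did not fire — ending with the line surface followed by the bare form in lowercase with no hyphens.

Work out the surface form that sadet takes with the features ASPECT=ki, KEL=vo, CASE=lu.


underlying: va-sadet-rob-b
1. e -> o, i -> u / B C0 _: fires at position(s) 6: vasadotrobb
2. b -> p, d -> t, g -> k, v -> f, z -> s / _ #: fires at position(s) 11: vasadotrobp
3. f -> v, p -> b, s -> z, t -> d / V _ V: fires at position(s) 3: vazadotrobp
surface: vazadotrobp


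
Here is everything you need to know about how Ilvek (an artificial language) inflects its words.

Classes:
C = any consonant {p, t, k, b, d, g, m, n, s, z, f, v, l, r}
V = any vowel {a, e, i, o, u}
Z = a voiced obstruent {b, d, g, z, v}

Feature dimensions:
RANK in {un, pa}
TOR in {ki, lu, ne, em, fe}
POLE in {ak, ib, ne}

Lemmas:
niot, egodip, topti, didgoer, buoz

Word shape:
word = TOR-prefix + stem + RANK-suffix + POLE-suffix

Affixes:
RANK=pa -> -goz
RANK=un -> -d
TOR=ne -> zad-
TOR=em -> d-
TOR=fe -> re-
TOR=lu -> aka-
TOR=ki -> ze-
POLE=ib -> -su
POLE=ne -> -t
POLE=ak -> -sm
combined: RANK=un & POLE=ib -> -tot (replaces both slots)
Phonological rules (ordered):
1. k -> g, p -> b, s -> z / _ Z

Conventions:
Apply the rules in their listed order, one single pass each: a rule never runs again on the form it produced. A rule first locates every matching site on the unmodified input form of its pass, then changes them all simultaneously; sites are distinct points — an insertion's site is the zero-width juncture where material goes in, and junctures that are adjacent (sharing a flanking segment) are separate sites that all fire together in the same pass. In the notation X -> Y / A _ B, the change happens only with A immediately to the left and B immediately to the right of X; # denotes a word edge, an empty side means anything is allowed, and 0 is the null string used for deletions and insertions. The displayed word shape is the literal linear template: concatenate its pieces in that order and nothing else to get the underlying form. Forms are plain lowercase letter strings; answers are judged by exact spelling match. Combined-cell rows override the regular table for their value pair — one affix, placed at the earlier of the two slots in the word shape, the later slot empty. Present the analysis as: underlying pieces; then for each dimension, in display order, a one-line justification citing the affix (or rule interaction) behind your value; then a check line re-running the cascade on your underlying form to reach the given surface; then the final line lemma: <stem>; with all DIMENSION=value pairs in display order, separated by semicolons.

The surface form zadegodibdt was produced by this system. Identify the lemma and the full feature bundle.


underlying: zad-egodip-d-t
RANK=un - signalled by the affix -d
TOR=ne - signalled by the affix zad-
POLE=ne - signalled by the affix -t
check: zadegodipdt -> zadegodibdt
lemma: egodip; RANK=un; TOR=ne; POLE=ne


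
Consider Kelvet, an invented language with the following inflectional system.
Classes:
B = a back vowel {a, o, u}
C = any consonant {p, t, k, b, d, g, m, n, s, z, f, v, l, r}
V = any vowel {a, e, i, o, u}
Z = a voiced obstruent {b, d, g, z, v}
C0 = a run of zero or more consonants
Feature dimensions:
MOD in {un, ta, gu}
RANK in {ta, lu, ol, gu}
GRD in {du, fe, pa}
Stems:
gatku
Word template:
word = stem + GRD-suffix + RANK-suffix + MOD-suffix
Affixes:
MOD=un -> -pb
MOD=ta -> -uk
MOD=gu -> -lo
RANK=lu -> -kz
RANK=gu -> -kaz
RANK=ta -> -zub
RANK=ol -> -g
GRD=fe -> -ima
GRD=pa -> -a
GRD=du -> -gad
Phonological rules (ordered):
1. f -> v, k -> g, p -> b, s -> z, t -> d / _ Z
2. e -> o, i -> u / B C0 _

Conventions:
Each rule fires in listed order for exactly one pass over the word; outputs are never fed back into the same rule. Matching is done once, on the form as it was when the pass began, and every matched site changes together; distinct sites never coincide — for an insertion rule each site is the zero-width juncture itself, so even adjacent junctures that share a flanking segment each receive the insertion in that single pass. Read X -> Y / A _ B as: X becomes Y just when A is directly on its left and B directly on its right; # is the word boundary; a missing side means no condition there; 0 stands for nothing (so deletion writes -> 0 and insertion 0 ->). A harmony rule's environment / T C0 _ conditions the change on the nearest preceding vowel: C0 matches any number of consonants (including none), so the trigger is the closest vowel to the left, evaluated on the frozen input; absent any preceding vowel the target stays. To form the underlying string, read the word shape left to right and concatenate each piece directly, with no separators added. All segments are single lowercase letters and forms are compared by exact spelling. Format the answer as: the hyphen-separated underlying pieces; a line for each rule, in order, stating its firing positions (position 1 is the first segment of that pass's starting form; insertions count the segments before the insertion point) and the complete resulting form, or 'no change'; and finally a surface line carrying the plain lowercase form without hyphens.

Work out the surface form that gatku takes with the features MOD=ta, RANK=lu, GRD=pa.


underlying: gatku-a-kz-uk
1. f -> v, k -> g, p -> b, s -> z, t -> d / _ Z: fires at position(s) 7: gatkuagzuk
2. e -> o, i -> u / B C0 _: no change
surface: gatkuagzuk


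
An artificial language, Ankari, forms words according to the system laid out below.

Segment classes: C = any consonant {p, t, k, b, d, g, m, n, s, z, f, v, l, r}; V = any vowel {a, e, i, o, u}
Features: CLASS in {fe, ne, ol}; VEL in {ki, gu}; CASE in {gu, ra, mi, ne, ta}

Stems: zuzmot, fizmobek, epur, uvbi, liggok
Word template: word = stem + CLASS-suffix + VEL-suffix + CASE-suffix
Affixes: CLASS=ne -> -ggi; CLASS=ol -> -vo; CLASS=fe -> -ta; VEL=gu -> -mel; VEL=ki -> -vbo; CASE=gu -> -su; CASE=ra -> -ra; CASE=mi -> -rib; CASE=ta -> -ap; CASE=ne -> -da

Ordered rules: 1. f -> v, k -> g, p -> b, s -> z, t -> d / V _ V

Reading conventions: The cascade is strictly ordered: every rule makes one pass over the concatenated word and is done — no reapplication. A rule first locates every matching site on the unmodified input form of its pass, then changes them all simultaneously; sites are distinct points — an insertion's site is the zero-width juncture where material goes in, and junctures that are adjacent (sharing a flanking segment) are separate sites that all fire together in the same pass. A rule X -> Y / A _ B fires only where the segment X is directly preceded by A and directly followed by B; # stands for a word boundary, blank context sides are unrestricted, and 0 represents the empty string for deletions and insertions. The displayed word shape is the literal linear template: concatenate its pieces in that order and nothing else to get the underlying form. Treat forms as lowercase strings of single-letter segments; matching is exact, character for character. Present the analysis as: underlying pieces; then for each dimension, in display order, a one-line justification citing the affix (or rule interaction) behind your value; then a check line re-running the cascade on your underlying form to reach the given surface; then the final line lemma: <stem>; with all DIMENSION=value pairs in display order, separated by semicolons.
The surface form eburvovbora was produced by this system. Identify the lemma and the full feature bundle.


underlying: epur-vo-vbo-ra
CLASS=ol - signalled by the affix -vo
VEL=ki - signalled by the affix -vbo
CASE=ra - signalled by the affix -ra
check: epurvovbora -> eburvovbora
lemma: epur; CLASS=ol; VEL=ki; CASE=ra


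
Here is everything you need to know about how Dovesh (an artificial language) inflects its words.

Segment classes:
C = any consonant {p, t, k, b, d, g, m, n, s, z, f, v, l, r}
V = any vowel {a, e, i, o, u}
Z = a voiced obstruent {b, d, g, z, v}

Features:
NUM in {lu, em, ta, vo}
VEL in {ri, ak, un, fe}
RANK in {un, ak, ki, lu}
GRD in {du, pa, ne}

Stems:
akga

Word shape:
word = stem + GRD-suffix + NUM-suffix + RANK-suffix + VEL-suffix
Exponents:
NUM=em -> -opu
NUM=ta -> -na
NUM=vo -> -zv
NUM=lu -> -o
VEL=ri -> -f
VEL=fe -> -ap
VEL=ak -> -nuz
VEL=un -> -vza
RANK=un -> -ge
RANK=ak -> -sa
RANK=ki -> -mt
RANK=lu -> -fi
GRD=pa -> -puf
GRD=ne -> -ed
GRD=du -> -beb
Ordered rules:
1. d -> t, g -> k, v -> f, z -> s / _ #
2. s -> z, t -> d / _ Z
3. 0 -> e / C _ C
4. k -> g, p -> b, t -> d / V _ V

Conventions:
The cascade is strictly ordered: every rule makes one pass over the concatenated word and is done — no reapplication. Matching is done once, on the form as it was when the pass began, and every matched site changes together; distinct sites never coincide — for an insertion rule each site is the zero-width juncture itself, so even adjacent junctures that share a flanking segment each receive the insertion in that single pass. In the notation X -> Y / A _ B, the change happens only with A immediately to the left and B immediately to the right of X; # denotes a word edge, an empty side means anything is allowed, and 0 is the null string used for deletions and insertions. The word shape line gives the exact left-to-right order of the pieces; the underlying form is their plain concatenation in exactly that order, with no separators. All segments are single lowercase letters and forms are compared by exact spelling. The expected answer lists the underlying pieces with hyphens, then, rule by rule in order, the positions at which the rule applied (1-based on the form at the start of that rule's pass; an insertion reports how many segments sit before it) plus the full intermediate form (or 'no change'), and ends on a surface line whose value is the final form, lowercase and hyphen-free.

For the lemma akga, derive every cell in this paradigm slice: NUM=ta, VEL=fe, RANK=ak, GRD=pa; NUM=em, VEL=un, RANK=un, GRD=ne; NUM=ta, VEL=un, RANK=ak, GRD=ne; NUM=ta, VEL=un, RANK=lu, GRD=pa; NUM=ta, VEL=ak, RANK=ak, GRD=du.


cell NUM=ta, VEL=fe, RANK=ak, GRD=pa:
underlying: akga-puf-na-sa-ap
1. d -> t, g -> k, v -> f, z -> s / _ #: no change
2. s -> z, t -> d / _ Z: no change
3. 0 -> e / C _ C: inserts after position(s) 2, 7: akegapufenasaap
4. k -> g, p -> b, t -> d / V _ V: fires at position(s) 2, 6: agegabufenasaap
surface: agegabufenasaap

cell NUM=em, VEL=un, RANK=un, GRD=ne:
underlying: akga-ed-opu-ge-vza
1. d -> t, g -> k, v -> f, z -> s / _ #: no change
2. s -> z, t -> d / _ Z: no change
3. 0 -> e / C _ C: inserts after position(s) 2, 12: akegaedopugeveza
4. k -> g, p -> b, t -> d / V _ V: fires at position(s) 2, 9: agegaedobugeveza
surface: agegaedobugeveza

cell NUM=ta, VEL=un, RANK=ak, GRD=ne:
underlying: akga-ed-na-sa-vza
1. d -> t, g -> k, v -> f, z -> s / _ #: no change
2. s -> z, t -> d / _ Z: no change
3. 0 -> e / C _ C: inserts after position(s) 2, 6, 11: akegaedenasaveza
4. k -> g, p -> b, t -> d / V _ V: fires at position(s) 2: agegaedenasaveza
surface: agegaedenasaveza

cell NUM=ta, VEL=un, RANK=lu, GRD=pa:
underlying: akga-puf-na-fi-vza
1. d -> t, g -> k, v -> f, z -> s / _ #: no change
2. s -> z, t -> d / _ Z: no change
3. 0 -> e / C _ C: inserts after position(s) 2, 7, 12: akegapufenafiveza
4. k -> g, p -> b, t -> d / V _ V: fires at position(s) 2, 6: agegabufenafiveza
surface: agegabufenafiveza

cell NUM=ta, VEL=ak, RANK=ak, GRD=du:
underlying: akga-beb-na-sa-nuz
1. d -> t, g -> k, v -> f, z -> s / _ #: fires at position(s) 14: akgabebnasanus
2. s -> z, t -> d / _ Z: no change
3. 0 -> e / C _ C: inserts after position(s) 2, 7: akegabebenasanus
4. k -> g, p -> b, t -> d / V _ V: fires at position(s) 2: agegabebenasanus
surface: agegabebenasanus
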